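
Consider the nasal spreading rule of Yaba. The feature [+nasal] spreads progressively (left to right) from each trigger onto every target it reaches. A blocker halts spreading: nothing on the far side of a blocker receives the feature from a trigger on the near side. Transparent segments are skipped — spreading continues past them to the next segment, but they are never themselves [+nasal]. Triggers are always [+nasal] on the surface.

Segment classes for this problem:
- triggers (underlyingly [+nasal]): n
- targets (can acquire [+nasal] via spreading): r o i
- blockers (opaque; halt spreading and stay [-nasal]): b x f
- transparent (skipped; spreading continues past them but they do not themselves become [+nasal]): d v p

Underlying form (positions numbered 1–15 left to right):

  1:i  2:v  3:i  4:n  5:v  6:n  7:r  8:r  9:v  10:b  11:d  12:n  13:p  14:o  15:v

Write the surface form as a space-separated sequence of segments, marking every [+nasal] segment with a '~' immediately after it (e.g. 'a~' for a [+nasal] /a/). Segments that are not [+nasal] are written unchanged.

From /n/ at 4 rightward: 5 /v/ transparent; 6 /n/ is itself a trigger — this domain ends here.
From /n/ at 6 rightward: 7 /r/ → [+nasal]; 8 /r/ → [+nasal]; 9 /v/ transparent; 10 /b/ blocks.
From /n/ at 12 rightward: 13 /p/ transparent; 14 /o/ → [+nasal]; 15 /v/ transparent; word edge.
Targets with no active source: positions 1 3 stay [-nasal].
[+nasal] positions on the surface: 4 6 7 8 12 14.

i v i n~ v n~ r~ r~ v b d n~ p o~ v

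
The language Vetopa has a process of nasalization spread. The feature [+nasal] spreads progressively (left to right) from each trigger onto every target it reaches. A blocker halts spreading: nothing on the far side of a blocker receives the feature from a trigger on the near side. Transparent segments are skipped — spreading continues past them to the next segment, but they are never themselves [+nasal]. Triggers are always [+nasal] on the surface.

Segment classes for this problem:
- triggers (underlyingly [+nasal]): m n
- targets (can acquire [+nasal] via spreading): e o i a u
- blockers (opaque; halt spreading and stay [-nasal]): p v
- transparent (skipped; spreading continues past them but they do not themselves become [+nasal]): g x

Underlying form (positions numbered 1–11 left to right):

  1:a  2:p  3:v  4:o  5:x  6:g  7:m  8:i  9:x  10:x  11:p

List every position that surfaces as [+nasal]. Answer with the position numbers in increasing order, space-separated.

7 8

From /m/ at 7 rightward: 8 /i/ → [+nasal]; 9 /x/ transparent; 10 /x/ transparent; 11 /p/ blocks.
Targets with no active source: positions 1 4 stay [-nasal].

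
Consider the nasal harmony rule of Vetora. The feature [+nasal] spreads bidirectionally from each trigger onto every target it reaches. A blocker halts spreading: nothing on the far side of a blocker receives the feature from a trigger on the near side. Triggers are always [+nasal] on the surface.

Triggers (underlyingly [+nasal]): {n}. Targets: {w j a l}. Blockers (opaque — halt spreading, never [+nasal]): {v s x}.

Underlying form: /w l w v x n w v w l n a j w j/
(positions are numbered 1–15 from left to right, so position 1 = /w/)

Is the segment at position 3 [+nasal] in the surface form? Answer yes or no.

From /n/ at 6 rightward: 7 /w/ → [+nasal]; 8 /v/ blocks.
From /n/ at 6 leftward: 5 /x/ blocks.
From /n/ at 11 rightward: 12 /a/ → [+nasal]; 13 /j/ → [+nasal]; 14 /w/ → [+nasal]; 15 /j/ → [+nasal]; word edge.
From /n/ at 11 leftward: 10 /l/ → [+nasal]; 9 /w/ → [+nasal]; 8 /v/ blocks.
Targets with no active source: positions 1 2 3 stay [-nasal].
[+nasal] positions on the surface: 6 7 9 10 11 12 13 14 15.

no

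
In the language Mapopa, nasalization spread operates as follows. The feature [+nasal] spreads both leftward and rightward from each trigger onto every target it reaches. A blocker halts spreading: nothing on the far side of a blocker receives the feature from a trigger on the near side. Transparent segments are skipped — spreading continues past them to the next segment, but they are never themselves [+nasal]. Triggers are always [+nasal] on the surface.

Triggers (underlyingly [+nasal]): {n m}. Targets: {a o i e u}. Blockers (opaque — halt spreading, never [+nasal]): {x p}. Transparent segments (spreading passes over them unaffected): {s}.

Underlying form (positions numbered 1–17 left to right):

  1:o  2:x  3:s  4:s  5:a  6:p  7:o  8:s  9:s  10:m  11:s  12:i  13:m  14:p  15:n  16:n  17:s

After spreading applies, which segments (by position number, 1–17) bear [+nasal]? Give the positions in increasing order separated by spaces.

7 10 12 13 15 16

From /m/ at 10 rightward: 11 /s/ transparent; 12 /i/ → [+nasal]; 13 /m/ is itself a trigger — this domain ends here.
From /m/ at 10 leftward: 9 /s/ transparent; 8 /s/ transparent; 7 /o/ → [+nasal]; 6 /p/ blocks.
From /m/ at 13 rightward: 14 /p/ blocks.
From /m/ at 13 leftward: 12 /i/ → [+nasal]; 11 /s/ transparent; 10 /m/ is itself a trigger — this domain ends here.
From /n/ at 15 rightward: 16 /n/ is itself a trigger — this domain ends here.
From /n/ at 15 leftward: 14 /p/ blocks.
From /n/ at 16 rightward: 17 /s/ transparent; word edge.
From /n/ at 16 leftward: 15 /n/ is itself a trigger — this domain ends here.
Targets with no active source: positions 1 5 stay [-nasal].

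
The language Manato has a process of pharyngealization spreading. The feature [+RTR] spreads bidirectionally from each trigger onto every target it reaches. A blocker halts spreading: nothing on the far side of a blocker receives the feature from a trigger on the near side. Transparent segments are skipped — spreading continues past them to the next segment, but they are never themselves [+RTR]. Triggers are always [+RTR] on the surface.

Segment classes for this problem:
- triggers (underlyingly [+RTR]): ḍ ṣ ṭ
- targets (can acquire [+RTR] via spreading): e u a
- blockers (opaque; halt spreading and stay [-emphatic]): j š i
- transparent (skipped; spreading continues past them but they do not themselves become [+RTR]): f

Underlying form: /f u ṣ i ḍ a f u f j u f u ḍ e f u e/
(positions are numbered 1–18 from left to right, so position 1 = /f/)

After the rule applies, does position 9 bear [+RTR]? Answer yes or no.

From /ṣ/ at 3 rightward: 4 /i/ blocks.
From /ṣ/ at 3 leftward: 2 /u/ → [+RTR]; 1 /f/ transparent; word edge.
From /ḍ/ at 5 rightward: 6 /a/ → [+RTR]; 7 /f/ transparent; 8 /u/ → [+RTR]; 9 /f/ transparent; 10 /j/ blocks.
From /ḍ/ at 5 leftward: 4 /i/ blocks.
From /ḍ/ at 14 rightward: 15 /e/ → [+RTR]; 16 /f/ transparent; 17 /u/ → [+RTR]; 18 /e/ → [+RTR]; word edge.
From /ḍ/ at 14 leftward: 13 /u/ → [+RTR]; 12 /f/ transparent; 11 /u/ → [+RTR]; 10 /j/ blocks.
[+RTR] positions on the surface: 2 3 5 6 8 11 13 14 15 17 18.

no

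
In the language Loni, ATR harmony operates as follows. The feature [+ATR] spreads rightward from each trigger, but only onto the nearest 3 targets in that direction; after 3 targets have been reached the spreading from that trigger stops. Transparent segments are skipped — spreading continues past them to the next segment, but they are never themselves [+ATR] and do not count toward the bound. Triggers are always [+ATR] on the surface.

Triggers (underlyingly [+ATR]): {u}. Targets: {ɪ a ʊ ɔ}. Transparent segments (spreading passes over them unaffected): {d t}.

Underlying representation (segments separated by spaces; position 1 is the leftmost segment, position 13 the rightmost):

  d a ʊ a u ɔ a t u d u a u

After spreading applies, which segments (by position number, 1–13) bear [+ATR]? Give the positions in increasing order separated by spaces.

5 6 7 9 11 12 13

From /u/ at 5 rightward: 6 /ɔ/ → [+ATR]; 7 /a/ → [+ATR]; 8 /t/ transparent; 9 /u/ is itself a trigger — this domain ends here.
From /u/ at 9 rightward: 10 /d/ transparent; 11 /u/ is itself a trigger — this domain ends here.
From /u/ at 11 rightward: 12 /a/ → [+ATR]; 13 /u/ is itself a trigger — this domain ends here.
From /u/ at 13 rightward: word edge.
Targets with no active source: positions 2 3 4 stay [-ATR].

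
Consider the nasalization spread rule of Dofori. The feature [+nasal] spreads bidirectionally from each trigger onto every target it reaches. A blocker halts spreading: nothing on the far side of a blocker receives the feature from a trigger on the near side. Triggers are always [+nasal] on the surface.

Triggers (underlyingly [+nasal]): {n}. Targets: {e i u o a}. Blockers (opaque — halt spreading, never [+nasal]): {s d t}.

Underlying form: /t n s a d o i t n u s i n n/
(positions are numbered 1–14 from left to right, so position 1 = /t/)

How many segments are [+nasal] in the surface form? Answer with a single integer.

6

From /n/ at 2 rightward: 3 /s/ blocks.
From /n/ at 2 leftward: 1 /t/ blocks.
From /n/ at 9 rightward: 10 /u/ → [+nasal]; 11 /s/ blocks.
From /n/ at 9 leftward: 8 /t/ blocks.
From /n/ at 13 rightward: 14 /n/ is itself a trigger — this domain ends here.
From /n/ at 13 leftward: 12 /i/ → [+nasal]; 11 /s/ blocks.
From /n/ at 14 rightward: word edge.
From /n/ at 14 leftward: 13 /n/ is itself a trigger — this domain ends here.
Targets with no active source: positions 4 6 7 stay [-nasal].
[+nasal] positions on the surface: 2 9 10 12 13 14.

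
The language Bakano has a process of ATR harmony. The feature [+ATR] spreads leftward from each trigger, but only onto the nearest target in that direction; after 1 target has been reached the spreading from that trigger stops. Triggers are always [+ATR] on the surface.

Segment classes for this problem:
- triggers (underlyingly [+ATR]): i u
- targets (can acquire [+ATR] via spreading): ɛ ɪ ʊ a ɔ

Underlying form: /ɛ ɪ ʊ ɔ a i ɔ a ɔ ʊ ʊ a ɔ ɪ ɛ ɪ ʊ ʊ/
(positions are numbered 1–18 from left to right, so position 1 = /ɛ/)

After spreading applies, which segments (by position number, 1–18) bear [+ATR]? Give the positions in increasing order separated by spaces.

5 6

From /i/ at 6 leftward: 5 /a/ → [+ATR]; bound reached.
Targets with no active source: positions 1 2 3 4 7 8 9 10 11 12 13 14 15 16 17 18 stay [-ATR].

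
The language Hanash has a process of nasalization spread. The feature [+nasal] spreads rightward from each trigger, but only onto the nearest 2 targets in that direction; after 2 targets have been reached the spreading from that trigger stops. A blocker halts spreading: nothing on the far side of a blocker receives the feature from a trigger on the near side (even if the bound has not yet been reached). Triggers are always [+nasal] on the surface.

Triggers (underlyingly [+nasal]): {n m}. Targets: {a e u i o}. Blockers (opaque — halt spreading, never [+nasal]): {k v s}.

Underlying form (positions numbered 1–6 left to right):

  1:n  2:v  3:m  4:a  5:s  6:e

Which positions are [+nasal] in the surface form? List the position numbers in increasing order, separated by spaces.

1 3 4

From /n/ at 1 rightward: 2 /v/ blocks.
From /m/ at 3 rightward: 4 /a/ → [+nasal]; 5 /s/ blocks.
Target with no active source: position 6 stays [-nasal].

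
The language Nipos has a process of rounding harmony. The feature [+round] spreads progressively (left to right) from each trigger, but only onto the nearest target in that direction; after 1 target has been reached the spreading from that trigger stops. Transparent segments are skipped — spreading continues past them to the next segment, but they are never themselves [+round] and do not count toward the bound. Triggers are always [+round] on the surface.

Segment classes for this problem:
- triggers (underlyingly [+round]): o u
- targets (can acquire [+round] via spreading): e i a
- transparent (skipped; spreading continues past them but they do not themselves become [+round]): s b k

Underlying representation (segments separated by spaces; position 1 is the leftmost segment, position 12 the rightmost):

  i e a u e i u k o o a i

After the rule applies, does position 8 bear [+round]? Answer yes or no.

no

From /u/ at 4 rightward: 5 /e/ → [+round]; bound reached.
From /u/ at 7 rightward: 8 /k/ transparent; 9 /o/ is itself a trigger — this domain ends here.
From /o/ at 9 rightward: 10 /o/ is itself a trigger — this domain ends here.
From /o/ at 10 rightward: 11 /a/ → [+round]; bound reached.
Targets with no active source: positions 1 2 3 6 12 stay [-round].
[+round] positions on the surface: 4 5 7 9 10 11.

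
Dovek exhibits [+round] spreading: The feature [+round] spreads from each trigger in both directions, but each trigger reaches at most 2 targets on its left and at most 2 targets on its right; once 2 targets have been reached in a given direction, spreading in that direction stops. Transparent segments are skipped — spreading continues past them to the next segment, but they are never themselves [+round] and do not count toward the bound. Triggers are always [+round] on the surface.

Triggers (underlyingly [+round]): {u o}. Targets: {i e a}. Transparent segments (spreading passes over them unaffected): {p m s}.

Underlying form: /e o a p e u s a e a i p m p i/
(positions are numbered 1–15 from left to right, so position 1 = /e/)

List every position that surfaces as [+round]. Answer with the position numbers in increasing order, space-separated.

1 2 3 5 6 8 9

From /o/ at 2 rightward: 3 /a/ → [+round]; 4 /p/ transparent; 5 /e/ → [+round]; bound reached.
From /o/ at 2 leftward: 1 /e/ → [+round]; word edge.
From /u/ at 6 rightward: 7 /s/ transparent; 8 /a/ → [+round]; 9 /e/ → [+round]; bound reached.
From /u/ at 6 leftward: 5 /e/ → [+round]; 4 /p/ transparent; 3 /a/ → [+round]; bound reached.
Targets with no active source: positions 10 11 15 stay [-round].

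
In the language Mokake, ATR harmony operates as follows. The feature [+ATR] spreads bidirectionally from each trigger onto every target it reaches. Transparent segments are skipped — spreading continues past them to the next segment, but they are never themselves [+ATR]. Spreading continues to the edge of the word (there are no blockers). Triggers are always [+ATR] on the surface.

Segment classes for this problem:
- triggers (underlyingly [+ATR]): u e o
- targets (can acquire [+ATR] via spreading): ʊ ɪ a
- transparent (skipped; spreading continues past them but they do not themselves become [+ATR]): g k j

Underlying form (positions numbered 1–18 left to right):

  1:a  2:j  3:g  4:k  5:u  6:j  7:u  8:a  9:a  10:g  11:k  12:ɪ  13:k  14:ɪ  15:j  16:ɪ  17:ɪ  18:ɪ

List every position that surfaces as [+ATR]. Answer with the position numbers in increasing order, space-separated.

1 5 7 8 9 12 14 16 17 18

From /u/ at 5 rightward: 6 /j/ transparent; 7 /u/ is itself a trigger — this domain ends here.
From /u/ at 5 leftward: 4 /k/ transparent; 3 /g/ transparent; 2 /j/ transparent; 1 /a/ → [+ATR]; word edge.
From /u/ at 7 rightward: 8 /a/ → [+ATR]; 9 /a/ → [+ATR]; 10 /g/ transparent; 11 /k/ transparent; 12 /ɪ/ → [+ATR]; 13 /k/ transparent; 14 /ɪ/ → [+ATR]; 15 /j/ transparent; 16 /ɪ/ → [+ATR]; 17 /ɪ/ → [+ATR]; 18 /ɪ/ → [+ATR]; word edge.
From /u/ at 7 leftward: 6 /j/ transparent; 5 /u/ is itself a trigger — this domain ends here.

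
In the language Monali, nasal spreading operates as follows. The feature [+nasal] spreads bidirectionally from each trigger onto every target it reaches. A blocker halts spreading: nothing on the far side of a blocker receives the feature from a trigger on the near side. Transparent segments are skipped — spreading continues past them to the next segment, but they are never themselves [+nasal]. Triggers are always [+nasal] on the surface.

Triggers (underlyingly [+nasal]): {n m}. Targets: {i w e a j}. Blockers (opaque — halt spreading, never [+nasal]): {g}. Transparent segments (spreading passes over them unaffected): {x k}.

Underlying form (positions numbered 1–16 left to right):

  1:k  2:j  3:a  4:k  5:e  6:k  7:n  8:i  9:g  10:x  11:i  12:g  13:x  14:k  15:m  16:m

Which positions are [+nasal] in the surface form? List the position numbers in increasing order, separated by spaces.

From /n/ at 7 rightward: 8 /i/ → [+nasal]; 9 /g/ blocks.
From /n/ at 7 leftward: 6 /k/ transparent; 5 /e/ → [+nasal]; 4 /k/ transparent; 3 /a/ → [+nasal]; 2 /j/ → [+nasal]; 1 /k/ transparent; word edge.
From /m/ at 15 rightward: 16 /m/ is itself a trigger — this domain ends here.
From /m/ at 15 leftward: 14 /k/ transparent; 13 /x/ transparent; 12 /g/ blocks.
From /m/ at 16 rightward: word edge.
From /m/ at 16 leftward: 15 /m/ is itself a trigger — this domain ends here.
Target with no active source: position 11 stays [-nasal].

2 3 5 7 8 15 16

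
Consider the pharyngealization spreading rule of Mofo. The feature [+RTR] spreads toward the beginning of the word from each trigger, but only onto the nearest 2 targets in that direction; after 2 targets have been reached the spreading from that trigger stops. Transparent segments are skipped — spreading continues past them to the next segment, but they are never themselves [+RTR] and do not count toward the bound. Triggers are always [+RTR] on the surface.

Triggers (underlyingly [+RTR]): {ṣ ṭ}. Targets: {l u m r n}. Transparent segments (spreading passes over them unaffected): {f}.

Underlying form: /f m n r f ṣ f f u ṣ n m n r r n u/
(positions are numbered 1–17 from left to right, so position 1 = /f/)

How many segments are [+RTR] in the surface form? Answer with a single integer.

From /ṣ/ at 6 leftward: 5 /f/ transparent; 4 /r/ → [+RTR]; 3 /n/ → [+RTR]; bound reached.
From /ṣ/ at 10 leftward: 9 /u/ → [+RTR]; 8 /f/ transparent; 7 /f/ transparent; 6 /ṣ/ is itself a trigger — this domain ends here.
Targets with no active source: positions 2 11 12 13 14 15 16 17 stay [-emphatic].
[+RTR] positions on the surface: 3 4 6 9 10.

5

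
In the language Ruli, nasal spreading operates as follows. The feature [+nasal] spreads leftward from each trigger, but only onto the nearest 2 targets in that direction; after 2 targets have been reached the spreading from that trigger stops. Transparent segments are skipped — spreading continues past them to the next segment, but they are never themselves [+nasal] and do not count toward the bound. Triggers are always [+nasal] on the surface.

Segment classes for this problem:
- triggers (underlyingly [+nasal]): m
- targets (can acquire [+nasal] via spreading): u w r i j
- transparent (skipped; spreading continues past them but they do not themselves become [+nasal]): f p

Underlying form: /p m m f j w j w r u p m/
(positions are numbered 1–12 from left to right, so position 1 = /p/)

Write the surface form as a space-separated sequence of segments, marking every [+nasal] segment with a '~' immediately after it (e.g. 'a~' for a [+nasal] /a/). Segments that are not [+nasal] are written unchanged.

From /m/ at 2 leftward: 1 /p/ transparent; word edge.
From /m/ at 3 leftward: 2 /m/ is itself a trigger — this domain ends here.
From /m/ at 12 leftward: 11 /p/ transparent; 10 /u/ → [+nasal]; 9 /r/ → [+nasal]; bound reached.
Targets with no active source: positions 5 6 7 8 stay [-nasal].
[+nasal] positions on the surface: 2 3 9 10 12.

p m~ m~ f j w j w r~ u~ p m~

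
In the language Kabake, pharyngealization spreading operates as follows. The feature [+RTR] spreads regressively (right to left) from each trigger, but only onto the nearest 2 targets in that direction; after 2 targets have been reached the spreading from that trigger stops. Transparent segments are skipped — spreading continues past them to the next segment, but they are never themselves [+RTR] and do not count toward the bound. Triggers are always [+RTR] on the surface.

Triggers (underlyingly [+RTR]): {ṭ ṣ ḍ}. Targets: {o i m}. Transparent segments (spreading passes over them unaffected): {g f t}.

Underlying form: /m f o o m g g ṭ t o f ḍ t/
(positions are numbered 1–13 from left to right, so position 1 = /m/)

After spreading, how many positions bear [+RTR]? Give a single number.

From /ṭ/ at 8 leftward: 7 /g/ transparent; 6 /g/ transparent; 5 /m/ → [+RTR]; 4 /o/ → [+RTR]; bound reached.
From /ḍ/ at 12 leftward: 11 /f/ transparent; 10 /o/ → [+RTR]; 9 /t/ transparent; 8 /ṭ/ is itself a trigger — this domain ends here.
Targets with no active source: positions 1 3 stay [-emphatic].
[+RTR] positions on the surface: 4 5 8 10 12.

5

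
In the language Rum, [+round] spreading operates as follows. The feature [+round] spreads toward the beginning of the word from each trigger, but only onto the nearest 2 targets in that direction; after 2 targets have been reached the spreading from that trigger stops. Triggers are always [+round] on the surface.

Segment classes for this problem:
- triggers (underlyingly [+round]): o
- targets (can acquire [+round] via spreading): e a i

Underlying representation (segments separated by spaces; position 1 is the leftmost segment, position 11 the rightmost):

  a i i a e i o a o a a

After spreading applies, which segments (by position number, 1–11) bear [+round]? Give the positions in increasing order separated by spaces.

5 6 7 8 9

From /o/ at 7 leftward: 6 /i/ → [+round]; 5 /e/ → [+round]; bound reached.
From /o/ at 9 leftward: 8 /a/ → [+round]; 7 /o/ is itself a trigger — this domain ends here.
Targets with no active source: positions 1 2 3 4 10 11 stay [-round].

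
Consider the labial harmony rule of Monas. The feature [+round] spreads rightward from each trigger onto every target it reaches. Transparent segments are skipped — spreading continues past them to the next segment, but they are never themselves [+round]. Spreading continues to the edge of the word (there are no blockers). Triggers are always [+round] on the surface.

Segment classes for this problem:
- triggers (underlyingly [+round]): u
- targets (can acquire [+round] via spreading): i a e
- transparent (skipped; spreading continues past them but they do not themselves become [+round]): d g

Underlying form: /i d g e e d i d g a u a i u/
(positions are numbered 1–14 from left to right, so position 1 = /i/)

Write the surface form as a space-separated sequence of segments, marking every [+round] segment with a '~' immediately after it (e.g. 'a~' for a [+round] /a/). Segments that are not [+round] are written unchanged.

i d g e e d i d g a u~ a~ i~ u~

From /u/ at 11 rightward: 12 /a/ → [+round]; 13 /i/ → [+round]; 14 /u/ is itself a trigger — this domain ends here.
From /u/ at 14 rightward: word edge.
Targets with no active source: positions 1 4 5 7 10 stay [-round].
[+round] positions on the surface: 11 12 13 14.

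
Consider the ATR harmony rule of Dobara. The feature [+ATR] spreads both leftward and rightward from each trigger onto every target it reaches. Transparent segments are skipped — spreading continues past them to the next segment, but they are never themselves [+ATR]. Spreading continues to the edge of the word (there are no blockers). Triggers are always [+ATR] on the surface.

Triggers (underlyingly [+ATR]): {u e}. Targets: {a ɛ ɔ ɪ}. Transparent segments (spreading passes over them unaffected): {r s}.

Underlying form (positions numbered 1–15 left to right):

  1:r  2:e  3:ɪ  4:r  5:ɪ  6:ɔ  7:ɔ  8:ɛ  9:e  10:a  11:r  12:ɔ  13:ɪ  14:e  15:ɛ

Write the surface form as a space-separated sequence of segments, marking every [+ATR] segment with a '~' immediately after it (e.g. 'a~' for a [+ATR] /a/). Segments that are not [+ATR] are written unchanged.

r e~ ɪ~ r ɪ~ ɔ~ ɔ~ ɛ~ e~ a~ r ɔ~ ɪ~ e~ ɛ~

From /e/ at 2 rightward: 3 /ɪ/ → [+ATR]; 4 /r/ transparent; 5 /ɪ/ → [+ATR]; 6 /ɔ/ → [+ATR]; 7 /ɔ/ → [+ATR]; 8 /ɛ/ → [+ATR]; 9 /e/ is itself a trigger — this domain ends here.
From /e/ at 2 leftward: 1 /r/ transparent; word edge.
From /e/ at 9 rightward: 10 /a/ → [+ATR]; 11 /r/ transparent; 12 /ɔ/ → [+ATR]; 13 /ɪ/ → [+ATR]; 14 /e/ is itself a trigger — this domain ends here.
From /e/ at 9 leftward: 8 /ɛ/ → [+ATR]; 7 /ɔ/ → [+ATR]; 6 /ɔ/ → [+ATR]; 5 /ɪ/ → [+ATR]; 4 /r/ transparent; 3 /ɪ/ → [+ATR]; 2 /e/ is itself a trigger — this domain ends here.
From /e/ at 14 rightward: 15 /ɛ/ → [+ATR]; word edge.
From /e/ at 14 leftward: 13 /ɪ/ → [+ATR]; 12 /ɔ/ → [+ATR]; 11 /r/ transparent; 10 /a/ → [+ATR]; 9 /e/ is itself a trigger — this domain ends here.
[+ATR] positions on the surface: 2 3 5 6 7 8 9 10 12 13 14 15.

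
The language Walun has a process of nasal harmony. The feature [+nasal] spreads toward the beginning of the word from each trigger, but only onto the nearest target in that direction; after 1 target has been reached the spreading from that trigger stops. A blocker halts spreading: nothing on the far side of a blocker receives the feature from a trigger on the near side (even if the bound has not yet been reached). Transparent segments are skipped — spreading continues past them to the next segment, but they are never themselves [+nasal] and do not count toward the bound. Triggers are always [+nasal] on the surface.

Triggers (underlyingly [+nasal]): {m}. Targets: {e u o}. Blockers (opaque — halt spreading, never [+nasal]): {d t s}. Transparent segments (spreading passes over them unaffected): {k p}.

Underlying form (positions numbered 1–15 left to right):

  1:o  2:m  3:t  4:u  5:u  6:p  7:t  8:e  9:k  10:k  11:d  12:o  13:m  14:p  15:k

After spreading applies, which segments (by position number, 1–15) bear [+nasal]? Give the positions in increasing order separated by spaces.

From /m/ at 2 leftward: 1 /o/ → [+nasal]; bound reached.
From /m/ at 13 leftward: 12 /o/ → [+nasal]; bound reached.
Targets with no active source: positions 4 5 8 stay [-nasal].

1 2 12 13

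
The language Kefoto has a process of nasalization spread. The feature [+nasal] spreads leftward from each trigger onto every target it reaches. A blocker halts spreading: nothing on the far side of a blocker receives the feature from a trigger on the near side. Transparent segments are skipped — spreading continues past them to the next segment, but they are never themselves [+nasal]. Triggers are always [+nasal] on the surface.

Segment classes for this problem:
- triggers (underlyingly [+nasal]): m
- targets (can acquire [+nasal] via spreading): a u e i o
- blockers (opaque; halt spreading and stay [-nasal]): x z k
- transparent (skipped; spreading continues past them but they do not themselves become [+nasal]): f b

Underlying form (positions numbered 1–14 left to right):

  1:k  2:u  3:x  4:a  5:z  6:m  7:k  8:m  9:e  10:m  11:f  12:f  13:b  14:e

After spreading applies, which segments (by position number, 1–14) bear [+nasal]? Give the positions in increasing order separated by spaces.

6 8 9 10

From /m/ at 6 leftward: 5 /z/ blocks.
From /m/ at 8 leftward: 7 /k/ blocks.
From /m/ at 10 leftward: 9 /e/ → [+nasal]; 8 /m/ is itself a trigger — this domain ends here.
Targets with no active source: positions 2 4 14 stay [-nasal].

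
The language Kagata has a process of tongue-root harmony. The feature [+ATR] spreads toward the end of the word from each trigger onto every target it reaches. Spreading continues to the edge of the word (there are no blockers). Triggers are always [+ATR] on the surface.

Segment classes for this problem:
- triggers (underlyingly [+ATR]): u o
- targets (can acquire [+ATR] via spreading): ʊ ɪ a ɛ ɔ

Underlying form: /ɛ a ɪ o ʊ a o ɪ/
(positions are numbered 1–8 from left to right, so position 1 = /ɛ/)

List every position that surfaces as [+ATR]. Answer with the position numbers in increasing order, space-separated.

From /o/ at 4 rightward: 5 /ʊ/ → [+ATR]; 6 /a/ → [+ATR]; 7 /o/ is itself a trigger — this domain ends here.
From /o/ at 7 rightward: 8 /ɪ/ → [+ATR]; word edge.
Targets with no active source: positions 1 2 3 stay [-ATR].

4 5 6 7 8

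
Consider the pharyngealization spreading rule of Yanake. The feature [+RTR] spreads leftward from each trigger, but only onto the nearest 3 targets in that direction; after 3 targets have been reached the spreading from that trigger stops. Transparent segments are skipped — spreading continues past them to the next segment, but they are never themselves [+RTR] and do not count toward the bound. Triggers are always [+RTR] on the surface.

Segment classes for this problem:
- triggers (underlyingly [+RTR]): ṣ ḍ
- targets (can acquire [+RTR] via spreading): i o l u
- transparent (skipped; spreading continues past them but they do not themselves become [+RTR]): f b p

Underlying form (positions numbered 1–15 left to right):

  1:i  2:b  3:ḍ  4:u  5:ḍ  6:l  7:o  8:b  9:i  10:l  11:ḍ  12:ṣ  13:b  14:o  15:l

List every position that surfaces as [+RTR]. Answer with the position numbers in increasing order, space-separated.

From /ḍ/ at 3 leftward: 2 /b/ transparent; 1 /i/ → [+RTR]; word edge.
From /ḍ/ at 5 leftward: 4 /u/ → [+RTR]; 3 /ḍ/ is itself a trigger — this domain ends here.
From /ḍ/ at 11 leftward: 10 /l/ → [+RTR]; 9 /i/ → [+RTR]; 8 /b/ transparent; 7 /o/ → [+RTR]; bound reached.
From /ṣ/ at 12 leftward: 11 /ḍ/ is itself a trigger — this domain ends here.
Targets with no active source: positions 6 14 15 stay [-emphatic].

1 3 4 5 7 9 10 11 12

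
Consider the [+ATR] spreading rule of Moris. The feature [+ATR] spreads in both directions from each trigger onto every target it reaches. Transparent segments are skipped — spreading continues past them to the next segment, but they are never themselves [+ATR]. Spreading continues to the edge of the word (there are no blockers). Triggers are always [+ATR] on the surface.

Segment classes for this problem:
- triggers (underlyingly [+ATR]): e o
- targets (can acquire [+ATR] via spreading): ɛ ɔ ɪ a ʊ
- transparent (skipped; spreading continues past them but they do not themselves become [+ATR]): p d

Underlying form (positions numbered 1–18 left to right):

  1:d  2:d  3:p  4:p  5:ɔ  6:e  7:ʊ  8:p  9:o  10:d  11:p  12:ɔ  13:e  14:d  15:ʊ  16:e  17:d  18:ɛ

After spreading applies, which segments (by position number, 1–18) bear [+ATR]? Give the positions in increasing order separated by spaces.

5 6 7 9 12 13 15 16 18

From /e/ at 6 rightward: 7 /ʊ/ → [+ATR]; 8 /p/ transparent; 9 /o/ is itself a trigger — this domain ends here.
From /e/ at 6 leftward: 5 /ɔ/ → [+ATR]; 4 /p/ transparent; 3 /p/ transparent; 2 /d/ transparent; 1 /d/ transparent; word edge.
From /o/ at 9 rightward: 10 /d/ transparent; 11 /p/ transparent; 12 /ɔ/ → [+ATR]; 13 /e/ is itself a trigger — this domain ends here.
From /o/ at 9 leftward: 8 /p/ transparent; 7 /ʊ/ → [+ATR]; 6 /e/ is itself a trigger — this domain ends here.
From /e/ at 13 rightward: 14 /d/ transparent; 15 /ʊ/ → [+ATR]; 16 /e/ is itself a trigger — this domain ends here.
From /e/ at 13 leftward: 12 /ɔ/ → [+ATR]; 11 /p/ transparent; 10 /d/ transparent; 9 /o/ is itself a trigger — this domain ends here.
From /e/ at 16 rightward: 17 /d/ transparent; 18 /ɛ/ → [+ATR]; word edge.
From /e/ at 16 leftward: 15 /ʊ/ → [+ATR]; 14 /d/ transparent; 13 /e/ is itself a trigger — this domain ends here.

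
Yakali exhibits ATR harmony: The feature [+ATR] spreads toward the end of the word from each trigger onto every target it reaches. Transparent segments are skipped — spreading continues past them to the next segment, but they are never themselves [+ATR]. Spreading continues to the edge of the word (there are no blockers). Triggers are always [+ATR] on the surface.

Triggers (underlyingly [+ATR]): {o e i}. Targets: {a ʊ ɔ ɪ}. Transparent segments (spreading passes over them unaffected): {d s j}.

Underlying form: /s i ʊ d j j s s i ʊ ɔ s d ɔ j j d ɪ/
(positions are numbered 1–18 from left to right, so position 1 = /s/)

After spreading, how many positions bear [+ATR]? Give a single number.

7

From /i/ at 2 rightward: 3 /ʊ/ → [+ATR]; 4 /d/ transparent; 5 /j/ transparent; 6 /j/ transparent; 7 /s/ transparent; 8 /s/ transparent; 9 /i/ is itself a trigger — this domain ends here.
From /i/ at 9 rightward: 10 /ʊ/ → [+ATR]; 11 /ɔ/ → [+ATR]; 12 /s/ transparent; 13 /d/ transparent; 14 /ɔ/ → [+ATR]; 15 /j/ transparent; 16 /j/ transparent; 17 /d/ transparent; 18 /ɪ/ → [+ATR]; word edge.
[+ATR] positions on the surface: 2 3 9 10 11 14 18.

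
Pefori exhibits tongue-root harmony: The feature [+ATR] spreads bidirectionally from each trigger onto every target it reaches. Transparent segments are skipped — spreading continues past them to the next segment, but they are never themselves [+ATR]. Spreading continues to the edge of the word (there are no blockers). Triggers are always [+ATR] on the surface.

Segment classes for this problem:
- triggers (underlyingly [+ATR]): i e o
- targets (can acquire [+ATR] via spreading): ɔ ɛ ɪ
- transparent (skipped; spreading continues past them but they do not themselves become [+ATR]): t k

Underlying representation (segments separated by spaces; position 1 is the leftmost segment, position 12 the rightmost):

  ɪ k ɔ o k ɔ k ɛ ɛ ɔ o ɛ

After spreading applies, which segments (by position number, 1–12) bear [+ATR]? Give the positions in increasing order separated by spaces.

From /o/ at 4 rightward: 5 /k/ transparent; 6 /ɔ/ → [+ATR]; 7 /k/ transparent; 8 /ɛ/ → [+ATR]; 9 /ɛ/ → [+ATR]; 10 /ɔ/ → [+ATR]; 11 /o/ is itself a trigger — this domain ends here.
From /o/ at 4 leftward: 3 /ɔ/ → [+ATR]; 2 /k/ transparent; 1 /ɪ/ → [+ATR]; word edge.
From /o/ at 11 rightward: 12 /ɛ/ → [+ATR]; word edge.
From /o/ at 11 leftward: 10 /ɔ/ → [+ATR]; 9 /ɛ/ → [+ATR]; 8 /ɛ/ → [+ATR]; 7 /k/ transparent; 6 /ɔ/ → [+ATR]; 5 /k/ transparent; 4 /o/ is itself a trigger — this domain ends here.

1 3 4 6 8 9 10 11 12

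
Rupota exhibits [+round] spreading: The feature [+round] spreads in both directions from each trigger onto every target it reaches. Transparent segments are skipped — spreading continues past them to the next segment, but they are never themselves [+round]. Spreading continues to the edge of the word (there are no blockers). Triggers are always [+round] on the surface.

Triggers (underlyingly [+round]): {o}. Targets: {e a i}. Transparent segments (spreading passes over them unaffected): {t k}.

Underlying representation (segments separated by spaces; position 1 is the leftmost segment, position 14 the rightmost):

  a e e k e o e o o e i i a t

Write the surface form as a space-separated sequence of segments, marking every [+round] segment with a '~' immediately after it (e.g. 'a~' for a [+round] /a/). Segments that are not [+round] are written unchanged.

a~ e~ e~ k e~ o~ e~ o~ o~ e~ i~ i~ a~ t

From /o/ at 6 rightward: 7 /e/ → [+round]; 8 /o/ is itself a trigger — this domain ends here.
From /o/ at 6 leftward: 5 /e/ → [+round]; 4 /k/ transparent; 3 /e/ → [+round]; 2 /e/ → [+round]; 1 /a/ → [+round]; word edge.
From /o/ at 8 rightward: 9 /o/ is itself a trigger — this domain ends here.
From /o/ at 8 leftward: 7 /e/ → [+round]; 6 /o/ is itself a trigger — this domain ends here.
From /o/ at 9 rightward: 10 /e/ → [+round]; 11 /i/ → [+round]; 12 /i/ → [+round]; 13 /a/ → [+round]; 14 /t/ transparent; word edge.
From /o/ at 9 leftward: 8 /o/ is itself a trigger — this domain ends here.
[+round] positions on the surface: 1 2 3 5 6 7 8 9 10 11 12 13.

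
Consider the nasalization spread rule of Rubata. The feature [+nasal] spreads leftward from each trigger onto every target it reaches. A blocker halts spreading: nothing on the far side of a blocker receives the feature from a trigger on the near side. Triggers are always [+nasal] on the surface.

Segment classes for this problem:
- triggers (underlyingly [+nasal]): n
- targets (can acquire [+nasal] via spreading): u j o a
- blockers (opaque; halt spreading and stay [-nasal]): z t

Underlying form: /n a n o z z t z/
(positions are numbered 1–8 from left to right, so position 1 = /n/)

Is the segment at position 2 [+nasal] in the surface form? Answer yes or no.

From /n/ at 1 leftward: word edge.
From /n/ at 3 leftward: 2 /a/ → [+nasal]; 1 /n/ is itself a trigger — this domain ends here.
Target with no active source: position 4 stays [-nasal].
[+nasal] positions on the surface: 1 2 3.

yes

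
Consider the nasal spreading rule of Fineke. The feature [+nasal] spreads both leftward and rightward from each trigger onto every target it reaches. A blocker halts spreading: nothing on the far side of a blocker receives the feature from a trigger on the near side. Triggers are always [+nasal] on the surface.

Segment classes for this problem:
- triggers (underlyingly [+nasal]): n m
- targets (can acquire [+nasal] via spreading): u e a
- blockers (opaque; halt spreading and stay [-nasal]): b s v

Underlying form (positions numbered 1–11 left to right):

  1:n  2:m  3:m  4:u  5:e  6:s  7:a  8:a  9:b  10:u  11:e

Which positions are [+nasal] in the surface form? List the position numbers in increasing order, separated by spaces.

1 2 3 4 5

From /n/ at 1 rightward: 2 /m/ is itself a trigger — this domain ends here.
From /n/ at 1 leftward: word edge.
From /m/ at 2 rightward: 3 /m/ is itself a trigger — this domain ends here.
From /m/ at 2 leftward: 1 /n/ is itself a trigger — this domain ends here.
From /m/ at 3 rightward: 4 /u/ → [+nasal]; 5 /e/ → [+nasal]; 6 /s/ blocks.
From /m/ at 3 leftward: 2 /m/ is itself a trigger — this domain ends here.
Targets with no active source: positions 7 8 10 11 stay [-nasal].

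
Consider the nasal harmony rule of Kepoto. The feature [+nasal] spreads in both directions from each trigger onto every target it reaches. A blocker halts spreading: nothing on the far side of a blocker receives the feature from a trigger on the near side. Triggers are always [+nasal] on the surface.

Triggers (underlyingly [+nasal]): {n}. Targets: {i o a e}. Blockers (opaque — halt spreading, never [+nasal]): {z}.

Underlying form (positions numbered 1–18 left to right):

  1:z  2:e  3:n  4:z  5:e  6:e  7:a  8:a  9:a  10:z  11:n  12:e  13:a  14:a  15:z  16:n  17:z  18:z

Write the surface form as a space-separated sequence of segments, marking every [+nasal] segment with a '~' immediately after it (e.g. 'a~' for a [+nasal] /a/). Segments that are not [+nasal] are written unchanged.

From /n/ at 3 rightward: 4 /z/ blocks.
From /n/ at 3 leftward: 2 /e/ → [+nasal]; 1 /z/ blocks.
From /n/ at 11 rightward: 12 /e/ → [+nasal]; 13 /a/ → [+nasal]; 14 /a/ → [+nasal]; 15 /z/ blocks.
From /n/ at 11 leftward: 10 /z/ blocks.
From /n/ at 16 rightward: 17 /z/ blocks.
From /n/ at 16 leftward: 15 /z/ blocks.
Targets with no active source: positions 5 6 7 8 9 stay [-nasal].
[+nasal] positions on the surface: 2 3 11 12 13 14 16.

z e~ n~ z e e a a a z n~ e~ a~ a~ z n~ z z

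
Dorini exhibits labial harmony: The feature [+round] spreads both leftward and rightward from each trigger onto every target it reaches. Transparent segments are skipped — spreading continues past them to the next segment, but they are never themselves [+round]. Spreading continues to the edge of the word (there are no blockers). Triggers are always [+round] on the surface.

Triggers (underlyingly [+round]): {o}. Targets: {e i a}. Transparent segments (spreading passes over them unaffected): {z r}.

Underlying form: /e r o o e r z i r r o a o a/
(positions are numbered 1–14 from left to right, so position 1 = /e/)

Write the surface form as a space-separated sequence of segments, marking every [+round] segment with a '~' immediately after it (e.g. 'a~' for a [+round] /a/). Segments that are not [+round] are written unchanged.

From /o/ at 3 rightward: 4 /o/ is itself a trigger — this domain ends here.
From /o/ at 3 leftward: 2 /r/ transparent; 1 /e/ → [+round]; word edge.
From /o/ at 4 rightward: 5 /e/ → [+round]; 6 /r/ transparent; 7 /z/ transparent; 8 /i/ → [+round]; 9 /r/ transparent; 10 /r/ transparent; 11 /o/ is itself a trigger — this domain ends here.
From /o/ at 4 leftward: 3 /o/ is itself a trigger — this domain ends here.
From /o/ at 11 rightward: 12 /a/ → [+round]; 13 /o/ is itself a trigger — this domain ends here.
From /o/ at 11 leftward: 10 /r/ transparent; 9 /r/ transparent; 8 /i/ → [+round]; 7 /z/ transparent; 6 /r/ transparent; 5 /e/ → [+round]; 4 /o/ is itself a trigger — this domain ends here.
From /o/ at 13 rightward: 14 /a/ → [+round]; word edge.
From /o/ at 13 leftward: 12 /a/ → [+round]; 11 /o/ is itself a trigger — this domain ends here.
[+round] positions on the surface: 1 3 4 5 8 11 12 13 14.

e~ r o~ o~ e~ r z i~ r r o~ a~ o~ a~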